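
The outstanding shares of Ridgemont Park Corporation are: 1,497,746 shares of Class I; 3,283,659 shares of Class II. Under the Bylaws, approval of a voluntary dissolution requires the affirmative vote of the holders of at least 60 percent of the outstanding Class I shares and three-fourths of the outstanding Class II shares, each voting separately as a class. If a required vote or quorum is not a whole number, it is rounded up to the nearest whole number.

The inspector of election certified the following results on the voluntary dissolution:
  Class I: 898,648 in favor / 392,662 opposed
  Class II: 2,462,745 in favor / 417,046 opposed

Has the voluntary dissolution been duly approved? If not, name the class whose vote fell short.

Class I: 3/5 of 1497746 = 898647.60, rounded up to 898648; 898,648 required, 898,648 in favor — approved.
Class II: 3/4 of 3283659 = 2462744.25, rounded up to 2462745; 2,462,745 required, 2,462,745 in favor — approved.

Approved — every class gave the required vote.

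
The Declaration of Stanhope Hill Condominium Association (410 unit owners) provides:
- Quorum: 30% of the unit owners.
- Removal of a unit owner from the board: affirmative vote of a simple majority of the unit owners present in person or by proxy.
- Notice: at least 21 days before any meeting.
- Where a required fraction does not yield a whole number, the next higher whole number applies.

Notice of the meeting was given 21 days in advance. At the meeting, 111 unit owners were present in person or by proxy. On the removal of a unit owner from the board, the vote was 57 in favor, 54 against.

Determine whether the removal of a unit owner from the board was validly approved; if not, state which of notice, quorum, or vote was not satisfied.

Invalid — quorum requirement not satisfied.

Notice: 21 days given; 21 required. Satisfied.
Quorum: 30% of 410 = 123; 111 present. Not satisfied.
Vote: requires a majority of those present (111); a majority of 111 is 56, so 56 needed; 57 in favor. Satisfied.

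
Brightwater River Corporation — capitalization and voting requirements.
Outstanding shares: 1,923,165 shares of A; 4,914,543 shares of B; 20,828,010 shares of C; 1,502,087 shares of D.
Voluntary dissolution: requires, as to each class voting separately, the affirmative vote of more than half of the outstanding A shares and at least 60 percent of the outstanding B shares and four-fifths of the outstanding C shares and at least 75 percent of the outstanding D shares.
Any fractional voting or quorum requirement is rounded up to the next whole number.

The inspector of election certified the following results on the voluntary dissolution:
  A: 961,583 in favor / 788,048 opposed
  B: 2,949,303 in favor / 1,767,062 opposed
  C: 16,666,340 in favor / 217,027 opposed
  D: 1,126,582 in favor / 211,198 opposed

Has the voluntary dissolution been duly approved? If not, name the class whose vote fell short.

A: a majority of 1923165 is 961583; 961,583 required, 961,583 in favor — approved.
B: 3/5 of 4914543 = 2948725.80, rounded up to 2948726; 2,948,726 required, 2,949,303 in favor — approved.
C: 4/5 of 20828010 = 16662408; 16,662,408 required, 16,666,340 in favor — approved.
D: 3/4 of 1502087 = 1126565.25, rounded up to 1126566; 1,126,566 required, 1,126,582 in favor — approved.

Approved — every class gave the required vote.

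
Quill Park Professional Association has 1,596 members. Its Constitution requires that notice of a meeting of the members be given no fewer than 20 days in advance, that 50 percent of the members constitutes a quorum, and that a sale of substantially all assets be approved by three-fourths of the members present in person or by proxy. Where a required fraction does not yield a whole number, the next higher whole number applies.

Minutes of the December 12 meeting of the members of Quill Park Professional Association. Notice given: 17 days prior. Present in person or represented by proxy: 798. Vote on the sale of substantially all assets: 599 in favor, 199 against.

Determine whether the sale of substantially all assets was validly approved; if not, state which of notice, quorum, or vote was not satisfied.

Invalid — notice requirement not satisfied.

Notice: 17 days given; 20 required. Not satisfied.
Quorum: 50% of 1,596 = 798; 798 present. Satisfied.
Vote: requires three-fourths of those present (798); 3/4 of 798 = 598.50, rounded up to 599, so 599 needed; 599 in favor. Satisfied.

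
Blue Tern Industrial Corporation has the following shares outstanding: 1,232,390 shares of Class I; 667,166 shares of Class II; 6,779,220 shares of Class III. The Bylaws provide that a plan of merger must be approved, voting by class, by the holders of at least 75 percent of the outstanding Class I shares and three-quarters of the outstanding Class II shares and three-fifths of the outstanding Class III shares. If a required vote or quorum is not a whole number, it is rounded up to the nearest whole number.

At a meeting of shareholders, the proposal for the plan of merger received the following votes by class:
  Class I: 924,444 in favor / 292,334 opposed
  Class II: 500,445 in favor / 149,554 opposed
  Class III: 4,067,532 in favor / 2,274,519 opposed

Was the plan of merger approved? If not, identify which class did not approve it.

Approved — every class gave the required vote.

Class I: 3/4 of 1232390 = 924292.50, rounded up to 924293; 924,293 required, 924,444 in favor — approved.
Class II: 3/4 of 667166 = 500374.50, rounded up to 500375; 500,375 required, 500,445 in favor — approved.
Class III: 3/5 of 6779220 = 4067532; 4,067,532 required, 4,067,532 in favor — approved.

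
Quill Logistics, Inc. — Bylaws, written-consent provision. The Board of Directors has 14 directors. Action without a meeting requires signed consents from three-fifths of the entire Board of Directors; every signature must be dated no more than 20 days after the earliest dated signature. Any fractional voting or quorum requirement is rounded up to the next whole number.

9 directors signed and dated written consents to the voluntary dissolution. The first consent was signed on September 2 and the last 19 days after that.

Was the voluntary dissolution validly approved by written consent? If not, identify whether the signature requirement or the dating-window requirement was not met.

Signatures required: three-fifths of 14 — 3/5 of 14 = 8.40, rounded up to 9, so 9 needed; 9 signed. Sufficient.
Dating window: the latest signature is 19 days after the earliest; the limit is 20 days. Within the window.

Effective — both the signature and dating-window requirements are satisfied.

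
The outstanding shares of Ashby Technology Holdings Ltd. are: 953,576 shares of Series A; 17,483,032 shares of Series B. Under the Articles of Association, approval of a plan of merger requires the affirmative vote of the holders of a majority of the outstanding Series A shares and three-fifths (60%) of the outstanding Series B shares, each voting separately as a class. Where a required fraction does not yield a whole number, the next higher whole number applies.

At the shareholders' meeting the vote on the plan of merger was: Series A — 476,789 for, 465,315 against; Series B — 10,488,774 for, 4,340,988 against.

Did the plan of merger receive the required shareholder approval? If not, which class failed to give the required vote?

Series A: a majority of 953576 is 476789; 476,789 required, 476,789 in favor — approved.
Series B: 3/5 of 17483032 = 10489819.20, rounded up to 10489820; 10,489,820 required, 10,488,774 in favor — not approved.

Not approved — the Series B shares did not give the required vote.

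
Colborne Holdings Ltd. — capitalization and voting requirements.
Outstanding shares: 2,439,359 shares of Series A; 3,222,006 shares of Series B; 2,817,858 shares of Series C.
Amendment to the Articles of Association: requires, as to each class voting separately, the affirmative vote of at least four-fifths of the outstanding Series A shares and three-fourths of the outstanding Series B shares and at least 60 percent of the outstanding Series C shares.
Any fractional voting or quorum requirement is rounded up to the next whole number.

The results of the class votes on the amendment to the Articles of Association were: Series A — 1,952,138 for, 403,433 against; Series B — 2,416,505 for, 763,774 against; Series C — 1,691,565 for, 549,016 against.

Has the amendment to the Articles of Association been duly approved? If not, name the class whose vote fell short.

Approved — every class gave the required vote.

Series A: 4/5 of 2439359 = 1951487.20, rounded up to 1951488; 1,951,488 required, 1,952,138 in favor — approved.
Series B: 3/4 of 3222006 = 2416504.50, rounded up to 2416505; 2,416,505 required, 2,416,505 in favor — approved.
Series C: 3/5 of 2817858 = 1690714.80, rounded up to 1690715; 1,690,715 required, 1,691,565 in favor — approved.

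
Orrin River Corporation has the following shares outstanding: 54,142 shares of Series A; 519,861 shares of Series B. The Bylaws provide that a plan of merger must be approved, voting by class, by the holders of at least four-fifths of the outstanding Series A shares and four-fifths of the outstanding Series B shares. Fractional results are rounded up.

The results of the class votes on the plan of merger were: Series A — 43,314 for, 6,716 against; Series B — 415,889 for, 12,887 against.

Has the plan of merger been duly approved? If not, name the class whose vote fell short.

Series A: 4/5 of 54142 = 43313.60, rounded up to 43314; 43,314 required, 43,314 in favor — approved.
Series B: 4/5 of 519861 = 415888.80, rounded up to 415889; 415,889 required, 415,889 in favor — approved.

Approved — every class gave the required vote.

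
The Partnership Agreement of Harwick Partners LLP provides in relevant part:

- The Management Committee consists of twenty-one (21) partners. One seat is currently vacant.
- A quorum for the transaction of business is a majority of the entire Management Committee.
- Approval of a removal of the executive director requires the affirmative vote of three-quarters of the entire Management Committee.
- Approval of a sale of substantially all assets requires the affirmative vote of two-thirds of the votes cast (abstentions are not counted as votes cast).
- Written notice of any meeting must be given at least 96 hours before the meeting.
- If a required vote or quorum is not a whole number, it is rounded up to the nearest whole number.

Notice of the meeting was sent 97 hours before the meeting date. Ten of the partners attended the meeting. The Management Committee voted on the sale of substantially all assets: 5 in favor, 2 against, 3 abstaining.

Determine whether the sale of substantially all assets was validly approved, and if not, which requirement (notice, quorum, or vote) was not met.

Invalid — quorum requirement not satisfied.

Notice: 97 hours given; 96 required (97 ≥ 96). Satisfied.
Quorum: 10 present; quorum is 11. Not satisfied.
Vote: the sale of substantially all assets requires two-thirds of the votes cast (10 present − 3 abstaining = 7). 2/3 of 7 = 4.67, rounded up to 5, so 5 affirmative votes are needed; 5 voted in favor. Satisfied. (Moot — without a quorum no business can be validly transacted.)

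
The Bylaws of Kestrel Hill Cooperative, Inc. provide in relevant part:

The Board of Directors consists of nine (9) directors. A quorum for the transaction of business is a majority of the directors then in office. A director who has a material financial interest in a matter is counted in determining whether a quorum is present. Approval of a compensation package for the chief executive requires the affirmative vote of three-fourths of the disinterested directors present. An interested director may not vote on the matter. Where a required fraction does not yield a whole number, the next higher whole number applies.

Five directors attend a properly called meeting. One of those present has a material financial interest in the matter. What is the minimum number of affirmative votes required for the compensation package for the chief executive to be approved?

3

The compensation package for the chief executive requires three-fourths of the disinterested directors present (5 − 1 = 4).
3/4 of 4 = 3.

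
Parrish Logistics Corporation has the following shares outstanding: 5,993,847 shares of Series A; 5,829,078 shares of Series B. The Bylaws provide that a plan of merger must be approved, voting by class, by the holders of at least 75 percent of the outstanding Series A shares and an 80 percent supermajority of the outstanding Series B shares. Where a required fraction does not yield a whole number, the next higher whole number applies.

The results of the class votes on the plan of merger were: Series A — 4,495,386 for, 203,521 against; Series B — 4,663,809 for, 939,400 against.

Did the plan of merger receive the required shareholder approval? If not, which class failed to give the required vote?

Approved — every class gave the required vote.

Series A: 3/4 of 5993847 = 4495385.25, rounded up to 4495386; 4,495,386 required, 4,495,386 in favor — approved.
Series B: 4/5 of 5829078 = 4663262.40, rounded up to 4663263; 4,663,263 required, 4,663,809 in favor — approved.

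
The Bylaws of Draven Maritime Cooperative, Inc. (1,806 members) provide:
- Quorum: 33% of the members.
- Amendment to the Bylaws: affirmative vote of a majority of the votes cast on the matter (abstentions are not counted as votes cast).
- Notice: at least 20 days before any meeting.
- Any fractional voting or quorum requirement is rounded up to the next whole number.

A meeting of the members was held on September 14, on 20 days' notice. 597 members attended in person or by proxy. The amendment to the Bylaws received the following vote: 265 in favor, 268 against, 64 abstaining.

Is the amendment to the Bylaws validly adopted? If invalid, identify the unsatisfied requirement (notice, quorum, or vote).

Notice: 20 days given; 20 required. Satisfied.
Quorum: 33% of 1,806 = 595.98, rounded up to 596; 597 present. Satisfied.
Vote: requires a majority of the votes cast (597 − 64 abstaining = 533); a majority of 533 is 267, so 267 needed; 265 in favor. Not satisfied.

Invalid — vote requirement not satisfied.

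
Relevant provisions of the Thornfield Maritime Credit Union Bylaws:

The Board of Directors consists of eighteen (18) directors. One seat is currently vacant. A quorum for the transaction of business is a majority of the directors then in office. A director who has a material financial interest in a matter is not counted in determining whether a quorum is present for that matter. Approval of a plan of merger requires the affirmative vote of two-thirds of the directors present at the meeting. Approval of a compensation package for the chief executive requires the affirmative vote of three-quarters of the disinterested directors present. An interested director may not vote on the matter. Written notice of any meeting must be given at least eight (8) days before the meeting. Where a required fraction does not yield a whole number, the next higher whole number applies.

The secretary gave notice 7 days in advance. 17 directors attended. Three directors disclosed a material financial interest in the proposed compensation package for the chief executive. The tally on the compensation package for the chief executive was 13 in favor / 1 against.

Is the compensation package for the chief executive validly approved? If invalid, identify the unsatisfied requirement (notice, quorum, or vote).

Notice: 7 days given; 8 required (7 < 8). Not satisfied.
Quorum: 17 present, but the 3 interested directors do not count, leaving 14. Quorum is 9. Satisfied.
Vote: the compensation package for the chief executive requires three-fourths of the disinterested directors present (17 − 3 = 14). 3/4 of 14 = 10.50, rounded up to 11, so 11 affirmative votes are needed; 13 voted in favor. Satisfied.

Invalid — notice requirement not satisfied.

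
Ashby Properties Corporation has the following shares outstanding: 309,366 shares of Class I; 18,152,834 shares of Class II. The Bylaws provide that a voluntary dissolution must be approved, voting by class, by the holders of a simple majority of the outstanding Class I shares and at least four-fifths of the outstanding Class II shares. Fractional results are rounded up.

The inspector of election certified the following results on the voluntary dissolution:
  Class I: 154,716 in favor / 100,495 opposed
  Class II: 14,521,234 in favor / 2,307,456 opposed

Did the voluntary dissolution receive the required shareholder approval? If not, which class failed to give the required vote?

Class I: a majority of 309366 is 154684; 154,684 required, 154,716 in favor — approved.
Class II: 4/5 of 18152834 = 14522267.20, rounded up to 14522268; 14,522,268 required, 14,521,234 in favor — not approved.

Not approved — the Class II shares did not give the required vote.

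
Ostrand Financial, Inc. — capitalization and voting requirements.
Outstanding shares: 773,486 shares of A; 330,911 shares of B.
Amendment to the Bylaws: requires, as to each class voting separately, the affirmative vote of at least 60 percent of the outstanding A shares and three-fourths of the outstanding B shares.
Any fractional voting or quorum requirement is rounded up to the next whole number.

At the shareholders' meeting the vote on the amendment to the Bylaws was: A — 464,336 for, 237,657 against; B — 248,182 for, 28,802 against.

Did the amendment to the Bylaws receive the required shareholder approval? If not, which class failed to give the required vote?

Not approved — the B shares did not give the required vote.

A: 3/5 of 773486 = 464091.60, rounded up to 464092; 464,092 required, 464,336 in favor — approved.
B: 3/4 of 330911 = 248183.25, rounded up to 248184; 248,184 required, 248,182 in favor — not approved.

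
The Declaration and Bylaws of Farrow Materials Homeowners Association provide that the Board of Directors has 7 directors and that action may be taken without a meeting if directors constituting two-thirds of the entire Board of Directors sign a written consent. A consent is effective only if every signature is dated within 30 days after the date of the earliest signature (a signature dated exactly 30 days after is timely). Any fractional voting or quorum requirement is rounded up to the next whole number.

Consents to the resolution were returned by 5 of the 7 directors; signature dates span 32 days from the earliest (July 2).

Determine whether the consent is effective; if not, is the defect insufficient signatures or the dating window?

Signatures required: two-thirds of 7 — 2/3 of 7 = 4.67, rounded up to 5, so 5 needed; 5 signed. Sufficient.
Dating window: the latest signature is 32 days after the earliest; the limit is 30 days. Outside the window.

Not effective — dating-window requirement not satisfied.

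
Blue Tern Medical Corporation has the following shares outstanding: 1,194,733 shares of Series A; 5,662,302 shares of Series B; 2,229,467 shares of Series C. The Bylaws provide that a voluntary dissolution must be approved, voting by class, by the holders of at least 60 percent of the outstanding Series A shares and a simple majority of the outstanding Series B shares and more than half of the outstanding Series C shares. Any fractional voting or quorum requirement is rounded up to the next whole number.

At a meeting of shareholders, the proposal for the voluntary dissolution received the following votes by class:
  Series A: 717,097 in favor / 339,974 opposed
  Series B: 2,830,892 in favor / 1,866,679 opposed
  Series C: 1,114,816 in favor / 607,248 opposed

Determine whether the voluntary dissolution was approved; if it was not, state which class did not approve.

Not approved — the Series B shares did not give the required vote.

Series A: 3/5 of 1194733 = 716839.80, rounded up to 716840; 716,840 required, 717,097 in favor — approved.
Series B: a majority of 5662302 is 2831152; 2,831,152 required, 2,830,892 in favor — not approved.
Series C: a majority of 2229467 is 1114734; 1,114,734 required, 1,114,816 in favor — approved.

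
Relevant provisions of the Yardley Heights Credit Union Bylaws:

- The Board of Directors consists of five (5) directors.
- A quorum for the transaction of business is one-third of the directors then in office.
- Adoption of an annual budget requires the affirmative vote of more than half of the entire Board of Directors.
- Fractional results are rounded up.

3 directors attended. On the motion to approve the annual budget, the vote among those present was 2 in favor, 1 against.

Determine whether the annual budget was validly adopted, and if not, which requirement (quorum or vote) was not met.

Invalid — vote requirement not satisfied.

Quorum: 3 present; quorum is 2. Satisfied.
Vote: the annual budget requires a majority of the entire Board of Directors (5). A majority of 5 is 3, so 3 affirmative votes are needed; 2 voted in favor. Not satisfied.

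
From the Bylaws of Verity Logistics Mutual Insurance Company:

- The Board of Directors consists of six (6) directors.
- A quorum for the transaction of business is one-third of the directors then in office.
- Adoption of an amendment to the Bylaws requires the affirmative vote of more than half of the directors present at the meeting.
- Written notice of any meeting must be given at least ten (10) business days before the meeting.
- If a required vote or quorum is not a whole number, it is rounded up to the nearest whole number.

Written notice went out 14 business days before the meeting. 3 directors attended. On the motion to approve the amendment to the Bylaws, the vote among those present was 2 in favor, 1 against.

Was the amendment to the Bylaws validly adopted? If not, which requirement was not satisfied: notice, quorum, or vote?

Notice: 14 business days given; 10 required (14 ≥ 10). Satisfied.
Quorum: 3 present; quorum is 2. Satisfied.
Vote: the amendment to the Bylaws requires a majority of the directors present (3). A majority of 3 is 2, so 2 affirmative votes are needed; 2 voted in favor. Satisfied.

Valid — all requirements satisfied.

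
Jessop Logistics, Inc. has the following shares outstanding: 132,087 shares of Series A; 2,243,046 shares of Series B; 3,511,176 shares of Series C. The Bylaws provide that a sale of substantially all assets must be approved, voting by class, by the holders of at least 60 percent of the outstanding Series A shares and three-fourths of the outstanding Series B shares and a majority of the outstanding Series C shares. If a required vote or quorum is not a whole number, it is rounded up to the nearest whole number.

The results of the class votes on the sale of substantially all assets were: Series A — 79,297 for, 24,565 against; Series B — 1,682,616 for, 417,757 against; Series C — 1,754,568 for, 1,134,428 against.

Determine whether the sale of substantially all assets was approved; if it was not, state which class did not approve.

Not approved — the Series C shares did not give the required vote.

Series A: 3/5 of 132087 = 79252.20, rounded up to 79253; 79,253 required, 79,297 in favor — approved.
Series B: 3/4 of 2243046 = 1682284.50, rounded up to 1682285; 1,682,285 required, 1,682,616 in favor — approved.
Series C: a majority of 3511176 is 1755589; 1,755,589 required, 1,754,568 in favor — not approved.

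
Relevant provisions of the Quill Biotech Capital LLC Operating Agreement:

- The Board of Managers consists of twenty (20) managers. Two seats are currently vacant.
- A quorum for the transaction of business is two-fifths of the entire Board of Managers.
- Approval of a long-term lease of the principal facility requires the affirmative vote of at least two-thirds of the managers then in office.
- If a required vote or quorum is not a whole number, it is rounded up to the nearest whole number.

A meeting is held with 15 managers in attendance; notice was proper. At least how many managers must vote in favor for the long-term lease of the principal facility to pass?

The long-term lease of the principal facility requires two-thirds of the managers then in office (18).
2/3 of 18 = 12.

12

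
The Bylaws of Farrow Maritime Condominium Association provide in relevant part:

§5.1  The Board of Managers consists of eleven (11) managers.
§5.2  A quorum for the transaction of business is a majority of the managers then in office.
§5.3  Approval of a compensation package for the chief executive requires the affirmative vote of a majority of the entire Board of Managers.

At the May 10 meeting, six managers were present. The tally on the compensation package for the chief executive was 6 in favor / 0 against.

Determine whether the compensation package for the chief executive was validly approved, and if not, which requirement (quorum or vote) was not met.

Quorum: 6 present; quorum is 6. Satisfied.
Vote: the compensation package for the chief executive requires a majority of the entire Board of Managers (11). A majority of 11 is 6, so 6 affirmative votes are needed; 6 voted in favor. Satisfied.

Valid — all requirements satisfied.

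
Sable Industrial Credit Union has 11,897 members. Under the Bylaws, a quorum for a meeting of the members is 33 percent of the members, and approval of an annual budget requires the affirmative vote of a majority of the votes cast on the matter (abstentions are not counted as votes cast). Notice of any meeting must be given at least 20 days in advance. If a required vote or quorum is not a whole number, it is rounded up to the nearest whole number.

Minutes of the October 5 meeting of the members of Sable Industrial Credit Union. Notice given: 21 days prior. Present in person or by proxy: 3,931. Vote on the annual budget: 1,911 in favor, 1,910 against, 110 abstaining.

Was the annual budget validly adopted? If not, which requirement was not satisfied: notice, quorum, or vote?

Notice: 21 days given; 20 required. Satisfied.
Quorum: 33% of 11,897 = 3,926.01, rounded up to 3,927; 3,931 present. Satisfied.
Vote: requires a majority of the votes cast (3,931 − 110 abstaining = 3,821); a majority of 3821 is 1911, so 1,911 needed; 1,911 in favor. Satisfied.

Valid — all requirements satisfied.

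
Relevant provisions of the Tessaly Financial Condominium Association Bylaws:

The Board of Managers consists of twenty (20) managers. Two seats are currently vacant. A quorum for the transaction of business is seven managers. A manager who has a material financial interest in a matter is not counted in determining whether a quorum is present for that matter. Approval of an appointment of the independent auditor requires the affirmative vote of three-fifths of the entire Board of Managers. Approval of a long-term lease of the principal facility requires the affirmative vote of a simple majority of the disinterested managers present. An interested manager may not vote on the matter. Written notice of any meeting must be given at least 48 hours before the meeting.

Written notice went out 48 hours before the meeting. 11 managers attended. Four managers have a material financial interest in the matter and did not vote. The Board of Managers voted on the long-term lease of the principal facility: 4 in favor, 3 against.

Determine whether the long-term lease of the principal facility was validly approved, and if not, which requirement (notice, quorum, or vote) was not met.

Notice: 48 hours given; 48 required (48 ≥ 48). Satisfied.
Quorum: 11 present, but the 4 interested managers do not count, leaving 7. Quorum is 7. Satisfied.
Vote: the long-term lease of the principal facility requires a majority of the disinterested managers present (11 − 4 = 7). A majority of 7 is 4, so 4 affirmative votes are needed; 4 voted in favor. Satisfied.

Valid — all requirements satisfied.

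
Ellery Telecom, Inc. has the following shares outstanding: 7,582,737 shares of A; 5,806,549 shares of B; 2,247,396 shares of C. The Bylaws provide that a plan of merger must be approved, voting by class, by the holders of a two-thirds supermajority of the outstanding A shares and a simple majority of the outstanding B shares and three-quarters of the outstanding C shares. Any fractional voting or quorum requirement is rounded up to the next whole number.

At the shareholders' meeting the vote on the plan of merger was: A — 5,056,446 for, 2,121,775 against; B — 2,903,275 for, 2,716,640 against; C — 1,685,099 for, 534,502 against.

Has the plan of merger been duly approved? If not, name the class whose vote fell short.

A: 2/3 of 7582737 = 5055158; 5,055,158 required, 5,056,446 in favor — approved.
B: a majority of 5806549 is 2903275; 2,903,275 required, 2,903,275 in favor — approved.
C: 3/4 of 2247396 = 1685547; 1,685,547 required, 1,685,099 in favor — not approved.

Not approved — the C shares did not give the required vote.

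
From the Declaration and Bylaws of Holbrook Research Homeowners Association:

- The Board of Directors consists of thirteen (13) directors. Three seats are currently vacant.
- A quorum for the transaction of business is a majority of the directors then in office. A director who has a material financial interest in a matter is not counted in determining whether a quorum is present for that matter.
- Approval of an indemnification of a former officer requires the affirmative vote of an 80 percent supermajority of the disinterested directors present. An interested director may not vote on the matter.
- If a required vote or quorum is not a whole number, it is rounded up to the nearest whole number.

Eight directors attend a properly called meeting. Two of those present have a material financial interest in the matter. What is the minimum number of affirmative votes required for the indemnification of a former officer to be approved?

5

The indemnification of a former officer requires four-fifths of the disinterested directors present (8 − 2 = 6).
4/5 of 6 = 4.80, rounded up to 5.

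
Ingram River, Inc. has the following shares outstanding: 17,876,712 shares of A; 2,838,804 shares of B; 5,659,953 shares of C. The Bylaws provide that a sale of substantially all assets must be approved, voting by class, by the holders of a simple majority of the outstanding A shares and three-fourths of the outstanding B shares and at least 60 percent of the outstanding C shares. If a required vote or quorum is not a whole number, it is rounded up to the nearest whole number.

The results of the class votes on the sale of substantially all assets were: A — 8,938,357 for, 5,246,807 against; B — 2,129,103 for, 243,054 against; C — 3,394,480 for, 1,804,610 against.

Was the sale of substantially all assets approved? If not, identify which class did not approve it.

A: a majority of 17876712 is 8938357; 8,938,357 required, 8,938,357 in favor — approved.
B: 3/4 of 2838804 = 2129103; 2,129,103 required, 2,129,103 in favor — approved.
C: 3/5 of 5659953 = 3395971.80, rounded up to 3395972; 3,395,972 required, 3,394,480 in favor — not approved.

Not approved — the C shares did not give the required vote.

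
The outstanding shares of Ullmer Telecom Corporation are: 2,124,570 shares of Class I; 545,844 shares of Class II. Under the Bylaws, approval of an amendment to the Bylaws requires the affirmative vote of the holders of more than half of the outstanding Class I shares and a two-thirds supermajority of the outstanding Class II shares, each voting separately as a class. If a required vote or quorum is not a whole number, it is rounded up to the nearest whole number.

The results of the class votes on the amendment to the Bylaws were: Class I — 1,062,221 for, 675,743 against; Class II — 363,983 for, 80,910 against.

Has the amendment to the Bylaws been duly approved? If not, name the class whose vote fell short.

Not approved — the Class I shares did not give the required vote.

Class I: a majority of 2124570 is 1062286; 1,062,286 required, 1,062,221 in favor — not approved.
Class II: 2/3 of 545844 = 363896; 363,896 required, 363,983 in favor — approved.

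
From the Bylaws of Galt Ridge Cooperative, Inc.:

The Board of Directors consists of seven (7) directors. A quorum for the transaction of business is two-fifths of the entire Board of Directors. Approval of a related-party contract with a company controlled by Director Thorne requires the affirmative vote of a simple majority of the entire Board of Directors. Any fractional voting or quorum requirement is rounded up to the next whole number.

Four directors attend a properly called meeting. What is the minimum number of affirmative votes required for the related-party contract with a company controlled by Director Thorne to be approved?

The related-party contract with a company controlled by Director Thorne requires a majority of the entire Board of Directors (7).
A majority of 7 is 4.

4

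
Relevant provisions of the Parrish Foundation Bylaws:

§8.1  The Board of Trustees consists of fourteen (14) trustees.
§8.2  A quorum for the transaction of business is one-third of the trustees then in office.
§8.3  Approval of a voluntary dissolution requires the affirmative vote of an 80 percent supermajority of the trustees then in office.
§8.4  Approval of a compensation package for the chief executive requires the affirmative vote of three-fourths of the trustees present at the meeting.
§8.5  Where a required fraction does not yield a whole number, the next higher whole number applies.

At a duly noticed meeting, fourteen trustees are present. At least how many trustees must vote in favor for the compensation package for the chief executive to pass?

11

The compensation package for the chief executive requires three-fourths of the trustees present (14).
3/4 of 14 = 10.50, rounded up to 11.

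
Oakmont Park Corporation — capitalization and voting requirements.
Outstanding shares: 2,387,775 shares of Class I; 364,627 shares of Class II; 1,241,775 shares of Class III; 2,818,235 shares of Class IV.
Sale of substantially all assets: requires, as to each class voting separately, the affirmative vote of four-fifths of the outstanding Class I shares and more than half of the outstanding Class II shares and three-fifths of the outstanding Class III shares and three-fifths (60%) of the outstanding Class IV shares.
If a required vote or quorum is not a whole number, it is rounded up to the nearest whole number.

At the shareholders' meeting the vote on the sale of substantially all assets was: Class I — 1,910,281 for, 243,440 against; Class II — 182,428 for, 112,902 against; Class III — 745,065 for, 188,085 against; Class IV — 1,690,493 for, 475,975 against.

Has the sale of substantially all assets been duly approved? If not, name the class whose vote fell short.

Class I: 4/5 of 2387775 = 1910220; 1,910,220 required, 1,910,281 in favor — approved.
Class II: a majority of 364627 is 182314; 182,314 required, 182,428 in favor — approved.
Class III: 3/5 of 1241775 = 745065; 745,065 required, 745,065 in favor — approved.
Class IV: 3/5 of 2818235 = 1690941; 1,690,941 required, 1,690,493 in favor — not approved.

Not approved — the Class IV shares did not give the required vote.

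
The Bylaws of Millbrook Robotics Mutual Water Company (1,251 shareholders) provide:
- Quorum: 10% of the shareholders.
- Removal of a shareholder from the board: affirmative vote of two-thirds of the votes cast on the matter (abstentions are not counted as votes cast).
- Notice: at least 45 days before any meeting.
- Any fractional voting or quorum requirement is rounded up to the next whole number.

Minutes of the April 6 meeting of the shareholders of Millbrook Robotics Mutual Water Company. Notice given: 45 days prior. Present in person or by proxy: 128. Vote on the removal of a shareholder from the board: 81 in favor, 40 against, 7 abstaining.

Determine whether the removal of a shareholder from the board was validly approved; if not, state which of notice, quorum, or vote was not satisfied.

Notice: 45 days given; 45 required. Satisfied.
Quorum: 10% of 1,251 = 125.10, rounded up to 126; 128 present. Satisfied.
Vote: requires two-thirds of the votes cast (128 − 7 abstaining = 121); 2/3 of 121 = 80.67, rounded up to 81, so 81 needed; 81 in favor. Satisfied.

Valid — all requirements satisfied.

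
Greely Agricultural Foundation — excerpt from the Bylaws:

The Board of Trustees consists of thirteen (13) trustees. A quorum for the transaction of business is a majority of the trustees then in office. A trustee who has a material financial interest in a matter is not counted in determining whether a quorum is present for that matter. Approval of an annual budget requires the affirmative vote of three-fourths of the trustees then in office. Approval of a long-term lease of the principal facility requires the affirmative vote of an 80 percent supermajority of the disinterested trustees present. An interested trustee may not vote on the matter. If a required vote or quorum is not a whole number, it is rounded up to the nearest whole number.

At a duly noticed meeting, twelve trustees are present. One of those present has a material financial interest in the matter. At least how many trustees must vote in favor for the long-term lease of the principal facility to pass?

The long-term lease of the principal facility requires four-fifths of the disinterested trustees present (12 − 1 = 11).
4/5 of 11 = 8.80, rounded up to 9.

9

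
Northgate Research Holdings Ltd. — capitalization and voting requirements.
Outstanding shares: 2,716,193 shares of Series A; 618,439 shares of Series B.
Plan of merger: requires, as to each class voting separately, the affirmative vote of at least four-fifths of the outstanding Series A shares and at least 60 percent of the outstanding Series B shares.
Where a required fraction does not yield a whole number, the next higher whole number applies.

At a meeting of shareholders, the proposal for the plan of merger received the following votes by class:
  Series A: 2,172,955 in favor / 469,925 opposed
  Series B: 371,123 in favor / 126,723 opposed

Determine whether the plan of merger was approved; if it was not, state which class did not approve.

Approved — every class gave the required vote.

Series A: 4/5 of 2716193 = 2172954.40, rounded up to 2172955; 2,172,955 required, 2,172,955 in favor — approved.
Series B: 3/5 of 618439 = 371063.40, rounded up to 371064; 371,064 required, 371,123 in favor — approved.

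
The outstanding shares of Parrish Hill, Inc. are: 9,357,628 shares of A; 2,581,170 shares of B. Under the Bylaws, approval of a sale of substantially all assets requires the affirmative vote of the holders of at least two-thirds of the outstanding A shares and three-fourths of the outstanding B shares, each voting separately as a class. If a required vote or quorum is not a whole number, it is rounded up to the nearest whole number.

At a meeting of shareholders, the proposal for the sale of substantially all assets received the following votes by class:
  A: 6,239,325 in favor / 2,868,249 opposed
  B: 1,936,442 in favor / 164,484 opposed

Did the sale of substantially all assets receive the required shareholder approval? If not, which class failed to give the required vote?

A: 2/3 of 9357628 = 6238418.67, rounded up to 6238419; 6,238,419 required, 6,239,325 in favor — approved.
B: 3/4 of 2581170 = 1935877.50, rounded up to 1935878; 1,935,878 required, 1,936,442 in favor — approved.

Approved — every class gave the required vote.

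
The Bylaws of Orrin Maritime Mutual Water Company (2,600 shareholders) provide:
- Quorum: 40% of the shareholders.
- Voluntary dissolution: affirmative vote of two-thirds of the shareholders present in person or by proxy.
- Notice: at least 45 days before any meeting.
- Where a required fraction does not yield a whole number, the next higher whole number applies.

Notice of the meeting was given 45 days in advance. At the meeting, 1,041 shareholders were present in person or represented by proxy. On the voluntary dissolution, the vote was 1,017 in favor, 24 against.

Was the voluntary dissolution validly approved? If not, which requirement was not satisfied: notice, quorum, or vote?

Notice: 45 days given; 45 required. Satisfied.
Quorum: 40% of 2,600 = 1,040; 1,041 present. Satisfied.
Vote: requires two-thirds of those present (1,041); 2/3 of 1041 = 694, so 694 needed; 1,017 in favor. Satisfied.

Valid — all requirements satisfied.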